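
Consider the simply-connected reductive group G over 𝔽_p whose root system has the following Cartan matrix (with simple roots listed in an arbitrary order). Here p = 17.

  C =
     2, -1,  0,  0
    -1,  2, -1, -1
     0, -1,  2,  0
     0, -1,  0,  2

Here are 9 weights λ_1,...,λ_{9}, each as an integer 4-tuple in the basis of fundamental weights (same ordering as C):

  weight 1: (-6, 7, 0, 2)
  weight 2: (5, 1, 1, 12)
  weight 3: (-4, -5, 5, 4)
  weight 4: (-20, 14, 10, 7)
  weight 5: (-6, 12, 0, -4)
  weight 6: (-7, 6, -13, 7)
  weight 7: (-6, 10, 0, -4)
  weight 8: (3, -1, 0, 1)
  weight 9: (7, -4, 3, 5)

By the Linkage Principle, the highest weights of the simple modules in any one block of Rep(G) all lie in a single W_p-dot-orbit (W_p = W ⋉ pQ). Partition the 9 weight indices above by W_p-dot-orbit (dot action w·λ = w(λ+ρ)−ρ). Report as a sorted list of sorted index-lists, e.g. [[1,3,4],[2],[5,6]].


Cartan matrix: type D_4 (|W|=192); un-permuting the 4 rows.

Alcove-folded reps (p=17, 9 weights, presented ϖ-order):

  1: (5, 3, 1, 3);  2: (0, 2, 4, 7);  3: (4, 0, 1, 2);  4: (0, 2, 4, 7);  5: (5, 3, 1, 3);  6: (5, 3, 1, 3);  7: (5, 3, 1, 3);  8: (4, 0, 1, 2);  9: (5, 3, 1, 3)

These 9 weights hit 3 W_17-dot-orbits; sizes (5, 2, 2):

[[1, 5, 6, 7, 9], [2, 4], [3, 8]]


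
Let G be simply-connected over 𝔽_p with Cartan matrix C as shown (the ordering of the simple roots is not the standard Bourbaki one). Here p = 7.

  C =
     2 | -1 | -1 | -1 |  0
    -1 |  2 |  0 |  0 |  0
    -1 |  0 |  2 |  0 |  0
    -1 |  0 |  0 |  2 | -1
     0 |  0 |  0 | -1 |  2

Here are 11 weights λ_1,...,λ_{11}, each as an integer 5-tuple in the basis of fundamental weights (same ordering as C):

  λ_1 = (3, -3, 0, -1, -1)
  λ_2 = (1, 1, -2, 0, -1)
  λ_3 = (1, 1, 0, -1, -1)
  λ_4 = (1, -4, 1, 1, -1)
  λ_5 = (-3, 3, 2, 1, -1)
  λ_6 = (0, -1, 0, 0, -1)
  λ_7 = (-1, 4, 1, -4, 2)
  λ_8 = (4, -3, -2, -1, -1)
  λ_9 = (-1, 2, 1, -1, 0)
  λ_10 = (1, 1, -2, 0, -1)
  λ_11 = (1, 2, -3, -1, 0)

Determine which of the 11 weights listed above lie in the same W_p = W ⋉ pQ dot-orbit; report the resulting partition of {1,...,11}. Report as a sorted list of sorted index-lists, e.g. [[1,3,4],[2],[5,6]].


Dynkin diagram of C (from the 8 off-diagonal −1 entries): D_5.

W_7-reps of the 11 weights in Ā_7 (same 5-coord order as C):

    [1] (2, 2, 1, 0, 0)
    [2] (1, 2, 1, 1, 0)
    [3] (2, 2, 1, 0, 0)
    [4] (1, 2, 1, 1, 0)
    [5] (2, 2, 1, 0, 0)
    [6] (1, 0, 1, 1, 0)
    [7] (2, 2, 1, 0, 0)
    [8] (2, 2, 1, 0, 0)
    [9] (0, 3, 2, 0, 1)
    [10] (1, 2, 1, 1, 0)
    [11] (0, 3, 2, 0, 1)

These 11 weights hit 4 W_7-dot-orbits; sizes (5, 3, 1, 2):

[[1, 3, 5, 7, 8], [2, 4, 10], [6], [9, 11]]


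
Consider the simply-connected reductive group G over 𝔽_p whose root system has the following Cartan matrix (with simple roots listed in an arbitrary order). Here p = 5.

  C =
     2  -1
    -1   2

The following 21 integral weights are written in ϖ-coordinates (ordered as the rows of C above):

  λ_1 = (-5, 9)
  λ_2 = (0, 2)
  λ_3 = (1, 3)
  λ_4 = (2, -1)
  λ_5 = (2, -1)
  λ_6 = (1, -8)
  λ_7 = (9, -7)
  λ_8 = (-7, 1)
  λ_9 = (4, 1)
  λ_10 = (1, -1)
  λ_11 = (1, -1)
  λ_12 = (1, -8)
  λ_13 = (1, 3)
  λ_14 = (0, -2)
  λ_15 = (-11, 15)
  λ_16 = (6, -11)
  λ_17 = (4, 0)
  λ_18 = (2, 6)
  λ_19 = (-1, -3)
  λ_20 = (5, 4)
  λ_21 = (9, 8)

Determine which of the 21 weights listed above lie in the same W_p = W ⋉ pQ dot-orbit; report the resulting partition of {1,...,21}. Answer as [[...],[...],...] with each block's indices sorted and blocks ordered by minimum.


A_2 Cartan matrix, 2 simple roots permuted; ρ=(1,1).

Folding the 21 weights λ_j+ρ into Ā_5 (reps in the given 2-coord order):

  [1] (1, 0) · [2] (1, 3) · [3] (1, 3) · [4] (3, 0) · [5] (3, 0) · [6] (3, 0) · [7] (1, 0) · [8] (1, 3) · [9] (3, 0) · [10] (2, 0) · [11] (2, 0) · [12] (3, 0) · [13] (1, 3) · [14] (0, 1) · [15] (4, 0) · [16] (2, 0) · [17] (4, 0) · [18] (2, 0) · [19] (2, 0) · [20] (1, 0) · [21] (1, 0)

These 21 weights hit 6 W_5-dot-orbits; sizes (4, 4, 5, 5, 1, 2):

[[1, 7, 20, 21], [2, 3, 8, 13], [4, 5, 6, 9, 12], [10, 11, 16, 18, 19], [14], [15, 17]]


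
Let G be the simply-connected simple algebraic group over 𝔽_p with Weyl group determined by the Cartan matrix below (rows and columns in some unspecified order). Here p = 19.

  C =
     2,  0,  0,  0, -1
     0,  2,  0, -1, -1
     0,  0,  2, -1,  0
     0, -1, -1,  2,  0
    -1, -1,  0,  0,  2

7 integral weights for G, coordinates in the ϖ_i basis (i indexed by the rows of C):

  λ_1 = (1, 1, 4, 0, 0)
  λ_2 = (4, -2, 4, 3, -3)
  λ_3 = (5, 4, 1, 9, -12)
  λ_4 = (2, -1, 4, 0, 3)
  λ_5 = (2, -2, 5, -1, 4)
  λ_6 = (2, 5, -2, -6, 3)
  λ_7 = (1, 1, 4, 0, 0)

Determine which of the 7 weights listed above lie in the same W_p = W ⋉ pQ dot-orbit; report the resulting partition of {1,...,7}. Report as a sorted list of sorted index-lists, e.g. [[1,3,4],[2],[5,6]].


Cartan matrix: type A_5 (|W|=720); un-permuting the 5 rows.

λ_j+ρ reflected into Ā_19 (⟨·,θ^∨⟩≤19); 5-tuples as given:

  [1] (2, 2, 5, 1, 1)
  [2] (2, 2, 5, 1, 1)
  [3] (5, 6, 2, 4, 0)
  [4] (3, 0, 5, 1, 4)
  [5] (3, 0, 5, 1, 4)
  [6] (3, 0, 5, 1, 4)
  [7] (2, 2, 5, 1, 1)

These 7 weights hit 3 W_19-dot-orbits; sizes (3, 1, 3):

[[1, 2, 7], [3], [4, 5, 6]]


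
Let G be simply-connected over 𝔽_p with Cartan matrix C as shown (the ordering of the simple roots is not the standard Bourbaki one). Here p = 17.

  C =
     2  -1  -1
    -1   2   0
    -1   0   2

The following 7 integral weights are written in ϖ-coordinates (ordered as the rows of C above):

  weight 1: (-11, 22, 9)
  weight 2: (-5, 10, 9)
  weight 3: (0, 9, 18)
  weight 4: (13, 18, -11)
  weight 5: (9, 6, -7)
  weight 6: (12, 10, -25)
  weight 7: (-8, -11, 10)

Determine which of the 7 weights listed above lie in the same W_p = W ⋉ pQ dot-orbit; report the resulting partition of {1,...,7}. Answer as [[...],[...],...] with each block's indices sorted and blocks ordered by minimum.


C ↔ A_3 under row/col permutation; |W(A_3)| = 24.

Ā_17 reps of the 7 weights (A_3, coords as presented):

  λ_1+ρ ↦ (4, 7, 6)
  λ_2+ρ ↦ (4, 7, 6)
  λ_3+ρ ↦ (2, 1, 4)
  λ_4+ρ ↦ (2, 1, 4)
  λ_5+ρ ↦ (4, 7, 6)
  λ_6+ρ ↦ (4, 7, 6)
  λ_7+ρ ↦ (4, 7, 6)

2 distinct reps among the 7 weights ⇒ 2 W_17-linkage classes:

[[1, 2, 5, 6, 7], [3, 4]]


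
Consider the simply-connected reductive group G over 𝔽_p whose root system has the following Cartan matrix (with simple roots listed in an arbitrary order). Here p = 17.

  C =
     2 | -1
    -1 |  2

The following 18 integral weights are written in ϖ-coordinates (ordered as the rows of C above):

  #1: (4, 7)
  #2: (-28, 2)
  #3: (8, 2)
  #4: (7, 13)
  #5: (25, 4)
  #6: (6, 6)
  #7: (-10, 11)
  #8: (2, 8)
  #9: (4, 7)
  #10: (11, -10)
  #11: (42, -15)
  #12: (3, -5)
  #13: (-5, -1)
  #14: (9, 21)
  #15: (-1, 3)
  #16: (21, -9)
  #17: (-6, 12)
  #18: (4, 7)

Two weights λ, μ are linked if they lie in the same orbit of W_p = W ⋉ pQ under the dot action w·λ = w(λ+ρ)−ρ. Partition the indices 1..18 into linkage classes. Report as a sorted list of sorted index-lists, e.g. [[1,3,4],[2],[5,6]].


C ↔ A_2 under row/col permutation; |W(A_2)| = 6.

Alcove-folded reps (p=17, 18 weights, presented ϖ-order):

  λ_1+ρ ↦ (5, 8) · λ_2+ρ ↦ (7, 7) · λ_3+ρ ↦ (9, 3) · λ_4+ρ ↦ (3, 9) · λ_5+ρ ↦ (3, 9) · λ_6+ρ ↦ (7, 7) · λ_7+ρ ↦ (9, 3) · λ_8+ρ ↦ (3, 9) · λ_9+ρ ↦ (5, 8) · λ_10+ρ ↦ (3, 9) · λ_11+ρ ↦ (9, 3) · λ_12+ρ ↦ (0, 4) · λ_13+ρ ↦ (0, 4) · λ_14+ρ ↦ (5, 2) · λ_15+ρ ↦ (0, 4) · λ_16+ρ ↦ (9, 3) · λ_17+ρ ↦ (5, 8) · λ_18+ρ ↦ (5, 8)

Partition of {1..18} into 6 W_17-dot-orbits:

[[1, 9, 17, 18], [2, 6], [3, 7, 11, 16], [4, 5, 8, 10], [12, 13, 15], [14]]


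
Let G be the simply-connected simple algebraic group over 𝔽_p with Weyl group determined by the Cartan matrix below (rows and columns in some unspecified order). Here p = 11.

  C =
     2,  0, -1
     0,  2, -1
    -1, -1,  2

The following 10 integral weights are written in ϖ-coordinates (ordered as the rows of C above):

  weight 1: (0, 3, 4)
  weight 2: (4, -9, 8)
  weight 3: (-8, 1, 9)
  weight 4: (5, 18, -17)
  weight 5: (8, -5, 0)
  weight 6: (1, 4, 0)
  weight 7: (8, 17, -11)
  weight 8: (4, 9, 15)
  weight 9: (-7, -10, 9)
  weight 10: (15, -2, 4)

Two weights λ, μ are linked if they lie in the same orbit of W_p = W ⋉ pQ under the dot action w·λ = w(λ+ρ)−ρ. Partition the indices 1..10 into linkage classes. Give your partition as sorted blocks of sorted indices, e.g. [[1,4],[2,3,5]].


Root system A_3: the 3×3 matrix C matches after relabeling.

Each λ_j+ρ reduced to Ā_11; 3-tuples below use C's row order:

  [1] (1, 4, 5)
  [2] (2, 5, 1)
  [3] (6, 1, 3)
  [4] (2, 5, 1)
  [5] (6, 1, 3)
  [6] (2, 5, 1)
  [7] (6, 1, 3)
  [8] (1, 4, 5)
  [9] (1, 4, 5)
  [10] (1, 4, 5)

Partition of {1..10} into 3 W_11-dot-orbits:

[[1, 8, 9, 10], [2, 4, 6], [3, 5, 7]]


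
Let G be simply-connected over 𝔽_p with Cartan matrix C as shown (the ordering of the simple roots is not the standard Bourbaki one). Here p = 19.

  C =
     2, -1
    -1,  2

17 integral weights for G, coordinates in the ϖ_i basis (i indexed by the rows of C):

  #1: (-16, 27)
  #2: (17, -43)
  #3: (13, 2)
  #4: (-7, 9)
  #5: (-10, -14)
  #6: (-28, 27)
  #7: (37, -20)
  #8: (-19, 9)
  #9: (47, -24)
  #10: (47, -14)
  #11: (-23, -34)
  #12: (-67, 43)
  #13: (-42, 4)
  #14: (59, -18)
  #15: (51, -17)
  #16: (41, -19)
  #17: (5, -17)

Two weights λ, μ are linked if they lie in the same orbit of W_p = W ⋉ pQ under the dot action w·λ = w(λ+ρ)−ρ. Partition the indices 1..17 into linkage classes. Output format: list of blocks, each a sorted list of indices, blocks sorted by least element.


A_2 Cartan matrix, 2 simple roots permuted; ρ=(1,1).

Ā_19 reps of the 17 weights (A_2, coords as presented):

  λ_1 → (6, 4)
  λ_2 → (4, 1)
  λ_3 → (14, 3)
  λ_4 → (6, 4)
  λ_5 → (10, 6)
  λ_6 → (10, 8)
  λ_7 → (0, 0)
  λ_8 → (10, 8)
  λ_9 → (6, 4)
  λ_10 → (10, 6)
  λ_11 → (14, 3)
  λ_12 → (10, 6)
  λ_13 → (14, 3)
  λ_14 → (14, 3)
  λ_15 → (14, 3)
  λ_16 → (4, 1)
  λ_17 → (10, 6)

6 distinct reps among the 17 weights ⇒ 6 W_19-linkage classes:

[[1, 4, 9], [2, 16], [3, 11, 13, 14, 15], [5, 10, 12, 17], [6, 8], [7]]


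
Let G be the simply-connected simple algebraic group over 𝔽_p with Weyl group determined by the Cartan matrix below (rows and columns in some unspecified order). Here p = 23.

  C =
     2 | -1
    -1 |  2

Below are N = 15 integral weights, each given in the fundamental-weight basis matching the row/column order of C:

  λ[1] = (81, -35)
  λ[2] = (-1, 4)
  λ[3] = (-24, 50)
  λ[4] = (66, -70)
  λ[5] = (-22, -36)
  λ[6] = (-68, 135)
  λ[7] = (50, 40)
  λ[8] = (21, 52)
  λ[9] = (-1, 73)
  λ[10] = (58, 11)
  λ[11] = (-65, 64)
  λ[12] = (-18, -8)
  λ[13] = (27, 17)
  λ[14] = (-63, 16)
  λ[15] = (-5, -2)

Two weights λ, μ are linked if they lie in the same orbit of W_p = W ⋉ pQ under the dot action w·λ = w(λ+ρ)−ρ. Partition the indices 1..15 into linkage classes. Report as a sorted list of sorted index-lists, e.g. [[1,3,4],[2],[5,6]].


A_2 Cartan matrix, 2 simple roots permuted; ρ=(1,1).

λ_j+ρ reflected into Ā_23 (⟨·,θ^∨⟩≤23); 2-tuples as given:

  [1] (10, 2)
  [2] (0, 5)
  [3] (0, 5)
  [4] (0, 2)
  [5] (10, 2)
  [6] (0, 2)
  [7] (0, 5)
  [8] (6, 16)
  [9] (0, 5)
  [10] (10, 2)
  [11] (1, 4)
  [12] (6, 16)
  [13] (0, 5)
  [14] (6, 16)
  [15] (1, 4)

Partition of {1..15} into 5 W_23-dot-orbits:

[[1, 5, 10], [2, 3, 7, 9, 13], [4, 6], [8, 12, 14], [11, 15]]


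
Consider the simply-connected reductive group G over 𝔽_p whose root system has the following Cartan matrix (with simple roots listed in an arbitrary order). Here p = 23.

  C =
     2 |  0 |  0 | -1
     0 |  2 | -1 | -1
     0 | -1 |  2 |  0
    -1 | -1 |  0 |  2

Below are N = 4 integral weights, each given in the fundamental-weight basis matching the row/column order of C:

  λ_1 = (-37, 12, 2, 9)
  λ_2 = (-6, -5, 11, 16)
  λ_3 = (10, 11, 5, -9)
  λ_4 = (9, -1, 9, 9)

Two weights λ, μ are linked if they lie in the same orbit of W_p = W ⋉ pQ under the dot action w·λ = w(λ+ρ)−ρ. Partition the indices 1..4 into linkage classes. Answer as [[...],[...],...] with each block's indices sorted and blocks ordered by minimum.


Cartan matrix: type A_4 (|W|=120); un-permuting the 4 rows.

Each λ_j+ρ reduced to Ā_23; 4-tuples below use C's row order:

  λ_1 → (3, 0, 3, 10) · λ_2 → (3, 4, 6, 8) · λ_3 → (3, 4, 6, 8) · λ_4 → (3, 0, 3, 10)

These 4 weights hit 2 W_23-dot-orbits; sizes (2, 2):

[[1, 4], [2, 3]]


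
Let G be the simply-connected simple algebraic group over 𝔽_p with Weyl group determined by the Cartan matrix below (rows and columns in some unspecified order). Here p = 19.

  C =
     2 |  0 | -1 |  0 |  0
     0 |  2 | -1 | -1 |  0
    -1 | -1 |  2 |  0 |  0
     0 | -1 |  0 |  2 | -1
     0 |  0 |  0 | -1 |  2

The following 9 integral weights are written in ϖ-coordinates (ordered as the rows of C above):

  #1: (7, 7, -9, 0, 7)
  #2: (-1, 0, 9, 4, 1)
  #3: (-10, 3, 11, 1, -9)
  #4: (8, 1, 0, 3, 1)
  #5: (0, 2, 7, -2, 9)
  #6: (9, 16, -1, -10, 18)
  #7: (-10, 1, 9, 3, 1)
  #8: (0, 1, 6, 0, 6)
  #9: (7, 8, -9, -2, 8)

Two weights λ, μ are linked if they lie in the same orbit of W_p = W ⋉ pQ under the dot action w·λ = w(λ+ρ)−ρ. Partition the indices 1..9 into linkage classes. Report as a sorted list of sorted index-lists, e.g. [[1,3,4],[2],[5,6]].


A_5 Cartan matrix, 5 simple roots permuted; ρ=(1,1,1,1,1).

Each λ_j+ρ reduced to Ā_19; 5-tuples below use C's row order:

  [1] (0, 0, 8, 1, 8) · [2] (0, 1, 10, 5, 2) · [3] (9, 2, 1, 4, 2) · [4] (9, 2, 1, 4, 2) · [5] (1, 2, 7, 1, 7) · [6] (0, 0, 8, 1, 8) · [7] (9, 2, 1, 4, 2) · [8] (1, 2, 7, 1, 7) · [9] (0, 0, 8, 1, 8)

These 9 weights hit 4 W_19-dot-orbits; sizes (3, 1, 3, 2):

[[1, 6, 9], [2], [3, 4, 7], [5, 8]]


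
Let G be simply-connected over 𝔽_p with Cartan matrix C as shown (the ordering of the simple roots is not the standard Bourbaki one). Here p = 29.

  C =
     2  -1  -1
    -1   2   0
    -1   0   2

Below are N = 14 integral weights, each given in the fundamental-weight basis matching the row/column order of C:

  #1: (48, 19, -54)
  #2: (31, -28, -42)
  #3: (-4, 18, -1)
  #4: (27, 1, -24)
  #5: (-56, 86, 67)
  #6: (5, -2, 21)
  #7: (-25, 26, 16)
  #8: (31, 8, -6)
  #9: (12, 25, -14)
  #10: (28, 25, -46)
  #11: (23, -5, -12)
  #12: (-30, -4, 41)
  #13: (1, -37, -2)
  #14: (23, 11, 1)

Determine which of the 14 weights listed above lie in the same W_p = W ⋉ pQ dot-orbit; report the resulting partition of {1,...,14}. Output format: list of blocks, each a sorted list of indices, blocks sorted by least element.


Type A_3, rank 3, |W|=24; reorder rows/cols to standard.

Folding the 14 weights λ_j+ρ into Ā_29 (reps in the given 3-coord order):

    1: (9, 4, 11)
    2: (17, 3, 7)
    3: (0, 16, 3)
    4: (5, 1, 22)
    5: (0, 16, 3)
    6: (5, 1, 22)
    7: (17, 3, 7)
    8: (17, 3, 7)
    9: (0, 16, 3)
    10: (0, 16, 3)
    11: (9, 4, 11)
    12: (0, 16, 3)
    13: (5, 1, 22)
    14: (17, 3, 7)

4 distinct reps among the 14 weights ⇒ 4 W_29-linkage classes:

[[1, 11], [2, 7, 8, 14], [3, 5, 9, 10, 12], [4, 6, 13]]


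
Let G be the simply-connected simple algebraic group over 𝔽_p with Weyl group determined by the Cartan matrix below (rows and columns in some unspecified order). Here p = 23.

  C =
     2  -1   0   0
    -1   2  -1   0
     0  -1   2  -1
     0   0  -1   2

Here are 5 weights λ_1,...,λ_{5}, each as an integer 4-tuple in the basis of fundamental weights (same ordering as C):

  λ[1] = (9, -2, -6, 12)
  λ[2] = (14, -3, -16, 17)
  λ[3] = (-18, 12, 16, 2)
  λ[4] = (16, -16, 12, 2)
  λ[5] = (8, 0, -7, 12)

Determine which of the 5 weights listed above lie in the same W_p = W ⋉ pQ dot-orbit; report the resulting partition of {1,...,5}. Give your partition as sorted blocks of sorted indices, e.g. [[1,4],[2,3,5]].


Type A_4, rank 4, |W|=120; reorder rows/cols to standard.

Ā_23 reps of the 5 weights (A_4, coords as presented):

  [1] (4, 5, 1, 7) · [2] (2, 13, 2, 1) · [3] (3, 4, 6, 7) · [4] (2, 13, 2, 1) · [5] (4, 5, 1, 7)

These 5 weights hit 3 W_23-dot-orbits; sizes (2, 2, 1):

[[1, 5], [2, 4], [3]]


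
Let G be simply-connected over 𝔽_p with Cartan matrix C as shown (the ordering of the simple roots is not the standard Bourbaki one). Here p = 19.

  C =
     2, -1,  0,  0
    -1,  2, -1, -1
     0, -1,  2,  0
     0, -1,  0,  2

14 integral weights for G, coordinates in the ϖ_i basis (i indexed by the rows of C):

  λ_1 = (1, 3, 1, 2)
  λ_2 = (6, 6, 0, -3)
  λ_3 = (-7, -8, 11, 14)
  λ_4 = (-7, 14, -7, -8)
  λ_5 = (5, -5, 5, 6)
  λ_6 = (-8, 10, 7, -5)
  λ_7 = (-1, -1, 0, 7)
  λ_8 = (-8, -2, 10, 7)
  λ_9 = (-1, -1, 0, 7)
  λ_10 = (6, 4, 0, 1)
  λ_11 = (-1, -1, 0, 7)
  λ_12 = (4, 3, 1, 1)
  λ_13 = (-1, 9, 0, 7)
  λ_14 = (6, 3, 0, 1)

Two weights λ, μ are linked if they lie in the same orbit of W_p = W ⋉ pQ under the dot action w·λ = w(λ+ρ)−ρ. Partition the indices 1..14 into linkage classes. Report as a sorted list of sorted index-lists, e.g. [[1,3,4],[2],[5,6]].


Cartan matrix: type D_4 (|W|=192); un-permuting the 4 rows.

Alcove-folded reps (p=19, 14 weights, presented ϖ-order):

  λ_1+ρ ↦ (2, 4, 2, 3)
  λ_2+ρ ↦ (7, 4, 1, 2)
  λ_3+ρ ↦ (7, 4, 1, 2)
  λ_4+ρ ↦ (2, 4, 2, 3)
  λ_5+ρ ↦ (2, 4, 2, 3)
  λ_6+ρ ↦ (7, 0, 8, 4)
  λ_7+ρ ↦ (0, 0, 1, 8)
  λ_8+ρ ↦ (1, 7, 3, 0)
  λ_9+ρ ↦ (0, 0, 1, 8)
  λ_10+ρ ↦ (7, 4, 1, 2)
  λ_11+ρ ↦ (0, 0, 1, 8)
  λ_12+ρ ↦ (5, 4, 2, 2)
  λ_13+ρ ↦ (0, 0, 1, 8)
  λ_14+ρ ↦ (7, 4, 1, 2)

The 14 indices split into 6 linkage classes (same alcove rep ⇔ same W_19-dot-orbit):

[[1, 4, 5], [2, 3, 10, 14], [6], [7, 9, 11, 13], [8], [12]]


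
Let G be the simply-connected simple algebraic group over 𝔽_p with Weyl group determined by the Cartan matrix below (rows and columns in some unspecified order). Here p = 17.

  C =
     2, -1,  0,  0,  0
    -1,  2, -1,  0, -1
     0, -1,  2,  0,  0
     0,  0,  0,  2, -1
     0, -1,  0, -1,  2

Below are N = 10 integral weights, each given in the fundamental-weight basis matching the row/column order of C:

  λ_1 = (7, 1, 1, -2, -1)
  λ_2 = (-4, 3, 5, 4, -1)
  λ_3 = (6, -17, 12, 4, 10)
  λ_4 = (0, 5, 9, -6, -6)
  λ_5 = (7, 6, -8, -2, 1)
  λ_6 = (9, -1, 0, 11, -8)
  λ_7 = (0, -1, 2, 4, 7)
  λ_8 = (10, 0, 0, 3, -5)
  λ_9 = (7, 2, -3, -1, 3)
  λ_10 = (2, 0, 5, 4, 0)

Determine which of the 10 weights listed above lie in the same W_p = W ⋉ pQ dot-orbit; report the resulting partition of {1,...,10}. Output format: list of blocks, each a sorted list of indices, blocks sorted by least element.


C ↔ D_5 under row/col permutation; |W(D_5)| = 1920.

W_17-reps of the 10 weights in Ā_17 (same 5-coord order as C):

  1: (8, 1, 2, 0, 1) · 2: (3, 1, 6, 5, 0) · 3: (8, 1, 2, 0, 1) · 4: (3, 1, 6, 5, 0) · 5: (8, 0, 7, 1, 0) · 6: (3, 1, 6, 5, 0) · 7: (1, 0, 3, 5, 0) · 8: (8, 1, 2, 0, 1) · 9: (8, 1, 2, 0, 1) · 10: (3, 1, 6, 5, 0)

4 distinct reps among the 10 weights ⇒ 4 W_17-linkage classes:

[[1, 3, 8, 9], [2, 4, 6, 10], [5], [7]]


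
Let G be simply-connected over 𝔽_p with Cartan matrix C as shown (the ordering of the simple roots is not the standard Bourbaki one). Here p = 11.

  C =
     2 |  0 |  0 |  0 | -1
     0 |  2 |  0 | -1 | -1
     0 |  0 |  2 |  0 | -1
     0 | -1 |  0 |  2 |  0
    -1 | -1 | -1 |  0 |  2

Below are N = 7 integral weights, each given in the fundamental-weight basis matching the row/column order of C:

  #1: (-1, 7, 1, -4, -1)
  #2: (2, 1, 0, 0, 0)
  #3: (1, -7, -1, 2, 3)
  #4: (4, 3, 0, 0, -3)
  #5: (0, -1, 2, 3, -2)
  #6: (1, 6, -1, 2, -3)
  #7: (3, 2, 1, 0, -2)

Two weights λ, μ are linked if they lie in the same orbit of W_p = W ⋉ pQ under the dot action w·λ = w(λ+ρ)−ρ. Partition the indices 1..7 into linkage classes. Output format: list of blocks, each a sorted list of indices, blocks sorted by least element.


Dynkin diagram of C (from the 8 off-diagonal −1 entries): D_5.

Ā_11 reps of the 7 weights (D_5, coords as presented):

  λ_1 → (0, 1, 2, 3, 0) · λ_2 → (3, 2, 1, 1, 1) · λ_3 → (0, 1, 2, 3, 0) · λ_4 → (3, 2, 1, 1, 1) · λ_5 → (0, 1, 2, 3, 0) · λ_6 → (0, 1, 2, 3, 0) · λ_7 → (3, 2, 1, 1, 1)

Grouping the 7 weights by Ā_11-representative: 2 linkage classes.

[[1, 3, 5, 6], [2, 4, 7]]


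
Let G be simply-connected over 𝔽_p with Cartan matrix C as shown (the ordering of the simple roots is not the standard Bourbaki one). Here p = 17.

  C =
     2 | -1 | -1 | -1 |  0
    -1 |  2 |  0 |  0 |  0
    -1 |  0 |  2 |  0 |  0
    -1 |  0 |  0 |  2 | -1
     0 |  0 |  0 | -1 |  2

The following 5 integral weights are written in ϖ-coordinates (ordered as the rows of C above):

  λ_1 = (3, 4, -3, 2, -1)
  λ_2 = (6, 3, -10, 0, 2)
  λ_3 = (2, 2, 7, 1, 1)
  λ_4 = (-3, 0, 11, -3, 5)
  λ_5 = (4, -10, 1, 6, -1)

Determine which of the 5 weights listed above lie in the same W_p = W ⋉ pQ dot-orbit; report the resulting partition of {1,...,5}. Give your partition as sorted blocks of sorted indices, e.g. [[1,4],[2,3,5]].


Cartan matrix: type D_5 (|W|=1920); un-permuting the 5 rows.

Each λ_j+ρ reduced to Ā_17; 5-tuples below use C's row order:

    λ_1+ρ ↦ (2, 5, 2, 3, 0)
    λ_2+ρ ↦ (1, 2, 7, 1, 2)
    λ_3+ρ ↦ (1, 2, 7, 1, 2)
    λ_4+ρ ↦ (1, 2, 7, 1, 2)
    λ_5+ρ ↦ (2, 5, 2, 3, 0)

Grouping the 5 weights by Ā_17-representative: 2 linkage classes.

[[1, 5], [2, 3, 4]]


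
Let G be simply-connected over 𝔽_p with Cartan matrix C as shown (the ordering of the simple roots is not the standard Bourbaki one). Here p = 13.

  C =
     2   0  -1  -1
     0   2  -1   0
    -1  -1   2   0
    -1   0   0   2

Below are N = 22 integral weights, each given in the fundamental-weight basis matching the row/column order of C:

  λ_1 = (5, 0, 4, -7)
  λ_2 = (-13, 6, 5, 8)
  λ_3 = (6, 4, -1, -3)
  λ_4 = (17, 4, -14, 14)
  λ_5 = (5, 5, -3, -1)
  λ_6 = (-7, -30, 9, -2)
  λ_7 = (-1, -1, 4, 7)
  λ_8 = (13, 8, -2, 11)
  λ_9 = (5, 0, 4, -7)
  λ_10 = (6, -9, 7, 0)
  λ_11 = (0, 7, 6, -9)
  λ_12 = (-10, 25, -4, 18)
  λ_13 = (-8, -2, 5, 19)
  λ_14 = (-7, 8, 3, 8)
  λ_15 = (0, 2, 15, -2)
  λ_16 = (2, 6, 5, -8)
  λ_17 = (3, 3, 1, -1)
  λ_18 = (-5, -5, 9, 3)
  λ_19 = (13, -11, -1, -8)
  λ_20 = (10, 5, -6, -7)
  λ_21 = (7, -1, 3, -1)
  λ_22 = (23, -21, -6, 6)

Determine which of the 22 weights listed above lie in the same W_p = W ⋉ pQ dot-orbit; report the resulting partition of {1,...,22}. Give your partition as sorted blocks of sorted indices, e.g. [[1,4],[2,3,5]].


Type A_4, rank 4, |W|=120; reorder rows/cols to standard.

W_13-reps of the 22 weights in Ā_13 (same 4-coord order as C):

    1: (0, 1, 5, 6)
    2: (3, 1, 6, 3)
    3: (5, 5, 0, 2)
    4: (5, 5, 0, 2)
    5: (4, 4, 2, 0)
    6: (3, 1, 6, 3)
    7: (0, 0, 5, 8)
    8: (8, 0, 4, 0)
    9: (0, 1, 5, 6)
    10: (5, 5, 0, 2)
    11: (5, 5, 0, 2)
    12: (3, 1, 6, 3)
    13: (0, 1, 5, 6)
    14: (4, 4, 2, 0)
    15: (3, 1, 6, 3)
    16: (4, 4, 2, 0)
    17: (4, 4, 2, 0)
    18: (4, 4, 2, 0)
    19: (3, 1, 6, 3)
    20: (0, 1, 5, 6)
    21: (8, 0, 4, 0)
    22: (0, 1, 5, 6)

6 distinct reps among the 22 weights ⇒ 6 W_13-linkage classes:

[[1, 9, 13, 20, 22], [2, 6, 12, 15, 19], [3, 4, 10, 11], [5, 14, 16, 17, 18], [7], [8, 21]]


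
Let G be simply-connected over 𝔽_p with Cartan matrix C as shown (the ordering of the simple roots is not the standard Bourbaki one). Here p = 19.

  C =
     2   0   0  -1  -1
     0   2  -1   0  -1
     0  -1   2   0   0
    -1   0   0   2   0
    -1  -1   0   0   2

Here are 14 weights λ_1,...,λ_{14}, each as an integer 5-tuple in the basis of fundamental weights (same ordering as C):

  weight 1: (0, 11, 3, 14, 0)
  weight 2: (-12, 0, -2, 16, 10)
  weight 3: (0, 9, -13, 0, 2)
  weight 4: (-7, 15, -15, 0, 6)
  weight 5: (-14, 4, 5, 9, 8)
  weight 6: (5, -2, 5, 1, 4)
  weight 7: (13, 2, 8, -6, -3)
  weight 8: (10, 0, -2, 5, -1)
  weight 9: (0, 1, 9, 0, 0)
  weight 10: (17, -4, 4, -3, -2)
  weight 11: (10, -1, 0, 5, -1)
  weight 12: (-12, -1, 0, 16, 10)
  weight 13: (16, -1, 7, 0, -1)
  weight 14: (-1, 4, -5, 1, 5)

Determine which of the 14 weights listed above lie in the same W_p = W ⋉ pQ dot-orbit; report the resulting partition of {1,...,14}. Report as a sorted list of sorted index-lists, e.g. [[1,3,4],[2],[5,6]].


Root system A_5: the 5×5 matrix C matches after relabeling.

λ_j+ρ reflected into Ā_19 (⟨·,θ^∨⟩≤19); 5-tuples as given:

  λ_1+ρ ↦ (1, 2, 10, 1, 1) · λ_2+ρ ↦ (11, 0, 1, 6, 0) · λ_3+ρ ↦ (1, 2, 10, 1, 1) · λ_4+ρ ↦ (1, 2, 10, 1, 1) · λ_5+ρ ↦ (6, 1, 5, 2, 4) · λ_6+ρ ↦ (6, 1, 5, 2, 4) · λ_7+ρ ↦ (7, 1, 4, 0, 2) · λ_8+ρ ↦ (11, 0, 1, 6, 0) · λ_9+ρ ↦ (1, 2, 10, 1, 1) · λ_10+ρ ↦ (12, 1, 1, 2, 3) · λ_11+ρ ↦ (11, 0, 1, 6, 0) · λ_12+ρ ↦ (11, 0, 1, 6, 0) · λ_13+ρ ↦ (11, 0, 1, 6, 0) · λ_14+ρ ↦ (0, 1, 4, 2, 6)

The 14 indices split into 6 linkage classes (same alcove rep ⇔ same W_19-dot-orbit):

[[1, 3, 4, 9], [2, 8, 11, 12, 13], [5, 6], [7], [10], [14]]


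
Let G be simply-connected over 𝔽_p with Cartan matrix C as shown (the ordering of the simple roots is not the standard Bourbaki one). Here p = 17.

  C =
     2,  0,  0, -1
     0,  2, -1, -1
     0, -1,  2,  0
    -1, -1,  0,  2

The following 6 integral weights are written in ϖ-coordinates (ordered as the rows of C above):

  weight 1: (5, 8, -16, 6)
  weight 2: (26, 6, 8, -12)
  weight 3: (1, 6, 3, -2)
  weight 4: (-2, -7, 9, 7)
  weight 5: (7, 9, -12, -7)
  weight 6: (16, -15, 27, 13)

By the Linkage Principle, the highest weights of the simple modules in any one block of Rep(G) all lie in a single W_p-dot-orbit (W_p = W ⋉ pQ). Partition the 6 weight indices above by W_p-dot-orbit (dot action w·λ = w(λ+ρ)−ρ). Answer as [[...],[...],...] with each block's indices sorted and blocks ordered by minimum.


Cartan matrix: type A_4 (|W|=120); un-permuting the 4 rows.

Folding the 6 weights λ_j+ρ into Ā_17 (reps in the given 4-coord order):

  [1] (1, 6, 4, 1)
  [2] (1, 6, 4, 1)
  [3] (1, 6, 4, 1)
  [4] (1, 6, 4, 1)
  [5] (1, 6, 4, 1)
  [6] (0, 11, 3, 0)

2 distinct reps among the 6 weights ⇒ 2 W_17-linkage classes:

[[1, 2, 3, 4, 5], [6]]


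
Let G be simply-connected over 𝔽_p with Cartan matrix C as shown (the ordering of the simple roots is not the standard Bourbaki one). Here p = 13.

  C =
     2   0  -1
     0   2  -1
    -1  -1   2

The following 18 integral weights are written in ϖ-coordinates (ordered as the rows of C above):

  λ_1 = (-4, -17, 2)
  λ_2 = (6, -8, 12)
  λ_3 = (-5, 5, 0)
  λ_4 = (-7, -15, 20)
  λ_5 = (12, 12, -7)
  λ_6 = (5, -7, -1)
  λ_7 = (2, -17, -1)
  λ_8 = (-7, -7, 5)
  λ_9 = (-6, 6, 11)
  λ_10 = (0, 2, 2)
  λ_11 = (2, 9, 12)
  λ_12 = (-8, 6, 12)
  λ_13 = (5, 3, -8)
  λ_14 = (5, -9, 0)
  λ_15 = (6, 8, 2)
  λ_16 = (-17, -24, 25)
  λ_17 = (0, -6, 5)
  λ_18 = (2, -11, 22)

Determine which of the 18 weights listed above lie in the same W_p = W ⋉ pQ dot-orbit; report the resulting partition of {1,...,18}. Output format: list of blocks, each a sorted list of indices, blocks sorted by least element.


Root system A_3: the 3×3 matrix C matches after relabeling.

Ā_13 reps of the 18 weights (A_3, coords as presented):

  λ_1+ρ ↦ (10, 3, 0) · λ_2+ρ ↦ (0, 0, 6) · λ_3+ρ ↦ (1, 3, 3) · λ_4+ρ ↦ (1, 5, 1) · λ_5+ρ ↦ (0, 0, 6) · λ_6+ρ ↦ (0, 0, 6) · λ_7+ρ ↦ (10, 3, 0) · λ_8+ρ ↦ (0, 0, 6) · λ_9+ρ ↦ (1, 1, 6) · λ_10+ρ ↦ (1, 3, 3) · λ_11+ρ ↦ (10, 3, 0) · λ_12+ρ ↦ (0, 0, 6) · λ_13+ρ ↦ (1, 3, 3) · λ_14+ρ ↦ (1, 1, 6) · λ_15+ρ ↦ (1, 3, 3) · λ_16+ρ ↦ (10, 3, 0) · λ_17+ρ ↦ (1, 5, 1) · λ_18+ρ ↦ (10, 3, 0)

The 18 indices split into 5 linkage classes (same alcove rep ⇔ same W_13-dot-orbit):

[[1, 7, 11, 16, 18], [2, 5, 6, 8, 12], [3, 10, 13, 15], [4, 17], [9, 14]]


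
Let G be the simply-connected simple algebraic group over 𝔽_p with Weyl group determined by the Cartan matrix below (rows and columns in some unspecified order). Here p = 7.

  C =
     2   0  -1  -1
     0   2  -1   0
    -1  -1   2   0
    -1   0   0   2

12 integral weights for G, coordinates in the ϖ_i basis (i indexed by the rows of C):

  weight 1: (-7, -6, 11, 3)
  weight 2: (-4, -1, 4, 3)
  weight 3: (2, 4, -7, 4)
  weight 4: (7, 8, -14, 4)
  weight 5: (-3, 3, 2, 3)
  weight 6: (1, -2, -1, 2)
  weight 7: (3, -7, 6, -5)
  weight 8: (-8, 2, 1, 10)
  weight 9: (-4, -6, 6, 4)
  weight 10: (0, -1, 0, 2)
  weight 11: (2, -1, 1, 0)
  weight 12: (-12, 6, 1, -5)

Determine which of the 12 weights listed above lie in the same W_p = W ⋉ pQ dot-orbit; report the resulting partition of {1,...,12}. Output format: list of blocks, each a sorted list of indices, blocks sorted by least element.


A_4 Cartan matrix, 4 simple roots permuted; ρ=(1,1,1,1).

Folding the 12 weights λ_j+ρ into Ā_7 (reps in the given 4-coord order):

  λ_1 → (1, 0, 1, 3) · λ_2 → (3, 0, 2, 1) · λ_3 → (3, 0, 2, 1) · λ_4 → (1, 0, 1, 3) · λ_5 → (2, 2, 1, 0) · λ_6 → (1, 0, 1, 3) · λ_7 → (0, 2, 1, 0) · λ_8 → (2, 2, 1, 0) · λ_9 → (2, 2, 1, 0) · λ_10 → (1, 0, 1, 3) · λ_11 → (3, 0, 2, 1) · λ_12 → (1, 0, 1, 3)

Grouping the 12 weights by Ā_7-representative: 4 linkage classes.

[[1, 4, 6, 10, 12], [2, 3, 11], [5, 8, 9], [7]]


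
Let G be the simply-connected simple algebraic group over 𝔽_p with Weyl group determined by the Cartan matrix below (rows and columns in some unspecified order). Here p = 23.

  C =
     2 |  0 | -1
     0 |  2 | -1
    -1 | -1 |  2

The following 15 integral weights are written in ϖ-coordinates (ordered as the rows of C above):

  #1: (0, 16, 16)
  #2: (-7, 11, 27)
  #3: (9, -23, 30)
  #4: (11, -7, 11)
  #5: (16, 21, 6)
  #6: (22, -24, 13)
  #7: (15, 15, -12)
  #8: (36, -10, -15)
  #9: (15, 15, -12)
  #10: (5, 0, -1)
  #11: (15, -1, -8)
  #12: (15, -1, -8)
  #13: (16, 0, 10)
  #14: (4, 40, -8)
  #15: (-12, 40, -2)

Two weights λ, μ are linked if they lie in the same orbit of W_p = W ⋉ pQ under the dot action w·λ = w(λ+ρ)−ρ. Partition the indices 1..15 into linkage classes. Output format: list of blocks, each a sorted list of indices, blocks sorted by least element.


A_3 Cartan matrix, 3 simple roots permuted; ρ=(1,1,1).

Each λ_j+ρ reduced to Ā_23; 3-tuples below use C's row order:

  1: (11, 5, 6) · 2: (11, 5, 6) · 3: (8, 4, 1) · 4: (11, 5, 6) · 5: (6, 1, 0) · 6: (0, 0, 9) · 7: (5, 5, 11) · 8: (0, 0, 9) · 9: (5, 5, 11) · 10: (6, 1, 0) · 11: (9, 7, 0) · 12: (9, 7, 0) · 13: (11, 5, 6) · 14: (5, 5, 11) · 15: (11, 5, 6)

6 distinct reps among the 15 weights ⇒ 6 W_23-linkage classes:

[[1, 2, 4, 13, 15], [3], [5, 10], [6, 8], [7, 9, 14], [11, 12]]


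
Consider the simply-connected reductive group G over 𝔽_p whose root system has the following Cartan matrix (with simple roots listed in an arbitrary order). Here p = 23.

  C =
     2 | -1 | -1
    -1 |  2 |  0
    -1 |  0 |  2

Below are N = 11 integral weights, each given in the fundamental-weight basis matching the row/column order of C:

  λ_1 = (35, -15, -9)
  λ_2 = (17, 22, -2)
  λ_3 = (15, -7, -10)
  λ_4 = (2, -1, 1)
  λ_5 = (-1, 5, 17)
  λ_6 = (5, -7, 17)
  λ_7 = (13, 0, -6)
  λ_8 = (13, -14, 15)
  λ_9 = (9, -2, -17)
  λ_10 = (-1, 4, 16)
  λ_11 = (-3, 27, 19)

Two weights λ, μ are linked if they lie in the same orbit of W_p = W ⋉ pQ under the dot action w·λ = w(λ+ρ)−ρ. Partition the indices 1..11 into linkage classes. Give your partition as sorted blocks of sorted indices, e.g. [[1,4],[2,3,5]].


Type A_3, rank 3, |W|=24; reorder rows/cols to standard.

Alcove-folded reps (p=23, 11 weights, presented ϖ-order):

  [1] (9, 1, 5)
  [2] (0, 5, 17)
  [3] (1, 6, 9)
  [4] (3, 0, 2)
  [5] (0, 5, 17)
  [6] (0, 5, 17)
  [7] (9, 1, 5)
  [8] (1, 6, 9)
  [9] (1, 6, 9)
  [10] (0, 5, 17)
  [11] (3, 0, 2)

Grouping the 11 weights by Ā_23-representative: 4 linkage classes.

[[1, 7], [2, 5, 6, 10], [3, 8, 9], [4, 11]]


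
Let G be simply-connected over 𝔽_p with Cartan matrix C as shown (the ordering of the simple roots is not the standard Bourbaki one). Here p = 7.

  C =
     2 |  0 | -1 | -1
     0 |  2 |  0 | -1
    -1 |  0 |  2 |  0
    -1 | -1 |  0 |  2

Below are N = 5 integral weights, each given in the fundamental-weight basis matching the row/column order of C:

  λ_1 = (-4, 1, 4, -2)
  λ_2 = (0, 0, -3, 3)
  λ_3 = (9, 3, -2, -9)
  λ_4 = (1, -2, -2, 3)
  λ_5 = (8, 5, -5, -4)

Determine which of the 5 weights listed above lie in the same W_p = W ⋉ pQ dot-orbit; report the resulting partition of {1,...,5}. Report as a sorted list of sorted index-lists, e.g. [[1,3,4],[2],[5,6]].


C ↔ A_4 under row/col permutation; |W(A_4)| = 120.

Alcove-folded reps (p=7, 5 weights, presented ϖ-order):

  λ_1 → (1, 2, 1, 1);  λ_2 → (1, 1, 1, 3);  λ_3 → (1, 1, 1, 3);  λ_4 → (1, 1, 1, 3);  λ_5 → (1, 2, 1, 1)

These 5 weights hit 2 W_7-dot-orbits; sizes (2, 3):

[[1, 5], [2, 3, 4]]


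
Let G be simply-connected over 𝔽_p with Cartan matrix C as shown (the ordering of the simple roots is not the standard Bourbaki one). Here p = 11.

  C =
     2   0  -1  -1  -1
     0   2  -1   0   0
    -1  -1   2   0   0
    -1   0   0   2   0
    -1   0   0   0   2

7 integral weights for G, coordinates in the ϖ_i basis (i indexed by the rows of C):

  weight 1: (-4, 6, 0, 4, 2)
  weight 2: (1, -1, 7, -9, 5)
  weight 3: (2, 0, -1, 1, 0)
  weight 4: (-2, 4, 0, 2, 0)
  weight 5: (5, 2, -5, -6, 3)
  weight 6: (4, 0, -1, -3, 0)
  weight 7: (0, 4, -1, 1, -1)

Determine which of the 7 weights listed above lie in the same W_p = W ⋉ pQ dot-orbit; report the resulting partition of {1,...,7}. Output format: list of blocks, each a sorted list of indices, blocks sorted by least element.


Root system D_5: the 5×5 matrix C matches after relabeling.

λ_j+ρ reflected into Ā_11 (⟨·,θ^∨⟩≤11); 5-tuples as given:

  λ_1 → (1, 5, 0, 2, 0) · λ_2 → (1, 5, 0, 2, 0) · λ_3 → (3, 1, 0, 2, 1) · λ_4 → (1, 5, 0, 2, 0) · λ_5 → (3, 1, 0, 2, 1) · λ_6 → (3, 1, 0, 2, 1) · λ_7 → (1, 5, 0, 2, 0)

Linkage partition of the 7 weights (2 classes, p=11):

[[1, 2, 4, 7], [3, 5, 6]]


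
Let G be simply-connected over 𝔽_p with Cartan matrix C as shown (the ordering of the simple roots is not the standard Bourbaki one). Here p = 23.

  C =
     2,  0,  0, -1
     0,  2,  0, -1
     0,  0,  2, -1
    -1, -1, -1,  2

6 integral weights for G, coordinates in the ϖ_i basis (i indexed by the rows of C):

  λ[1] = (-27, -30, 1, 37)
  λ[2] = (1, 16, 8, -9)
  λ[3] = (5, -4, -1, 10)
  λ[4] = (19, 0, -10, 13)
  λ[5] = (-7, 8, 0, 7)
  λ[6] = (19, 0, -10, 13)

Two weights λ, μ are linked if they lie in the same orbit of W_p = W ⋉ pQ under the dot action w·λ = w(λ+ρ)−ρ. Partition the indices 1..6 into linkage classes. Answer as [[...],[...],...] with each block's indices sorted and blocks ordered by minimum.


Dynkin diagram of C (from the 6 off-diagonal −1 entries): D_4.

Each λ_j+ρ reduced to Ā_23; 4-tuples below use C's row order:

    λ_1+ρ ↦ (6, 3, 0, 6)
    λ_2+ρ ↦ (6, 9, 1, 2)
    λ_3+ρ ↦ (6, 3, 0, 6)
    λ_4+ρ ↦ (6, 9, 1, 2)
    λ_5+ρ ↦ (6, 9, 1, 2)
    λ_6+ρ ↦ (6, 9, 1, 2)

The 6 indices split into 2 linkage classes (same alcove rep ⇔ same W_23-dot-orbit):

[[1, 3], [2, 4, 5, 6]]


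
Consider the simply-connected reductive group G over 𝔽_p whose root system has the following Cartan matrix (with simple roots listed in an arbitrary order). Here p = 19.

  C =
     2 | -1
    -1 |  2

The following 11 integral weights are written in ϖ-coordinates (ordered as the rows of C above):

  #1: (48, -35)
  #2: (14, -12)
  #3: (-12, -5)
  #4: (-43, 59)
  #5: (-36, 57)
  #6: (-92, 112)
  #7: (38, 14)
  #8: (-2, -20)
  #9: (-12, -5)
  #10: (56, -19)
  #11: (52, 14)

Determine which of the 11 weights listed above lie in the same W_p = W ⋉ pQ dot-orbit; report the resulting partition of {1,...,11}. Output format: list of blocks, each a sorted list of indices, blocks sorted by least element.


Type A_2, rank 2, |W|=6; reorder rows/cols to standard.

λ_j+ρ reflected into Ā_19 (⟨·,θ^∨⟩≤19); 2-tuples as given:

  1: (4, 11) · 2: (4, 11) · 3: (4, 11) · 4: (15, 3) · 5: (15, 3) · 6: (15, 3) · 7: (15, 3) · 8: (18, 0) · 9: (4, 11) · 10: (18, 0) · 11: (4, 11)

The 11 indices split into 3 linkage classes (same alcove rep ⇔ same W_19-dot-orbit):

[[1, 2, 3, 9, 11], [4, 5, 6, 7], [8, 10]]


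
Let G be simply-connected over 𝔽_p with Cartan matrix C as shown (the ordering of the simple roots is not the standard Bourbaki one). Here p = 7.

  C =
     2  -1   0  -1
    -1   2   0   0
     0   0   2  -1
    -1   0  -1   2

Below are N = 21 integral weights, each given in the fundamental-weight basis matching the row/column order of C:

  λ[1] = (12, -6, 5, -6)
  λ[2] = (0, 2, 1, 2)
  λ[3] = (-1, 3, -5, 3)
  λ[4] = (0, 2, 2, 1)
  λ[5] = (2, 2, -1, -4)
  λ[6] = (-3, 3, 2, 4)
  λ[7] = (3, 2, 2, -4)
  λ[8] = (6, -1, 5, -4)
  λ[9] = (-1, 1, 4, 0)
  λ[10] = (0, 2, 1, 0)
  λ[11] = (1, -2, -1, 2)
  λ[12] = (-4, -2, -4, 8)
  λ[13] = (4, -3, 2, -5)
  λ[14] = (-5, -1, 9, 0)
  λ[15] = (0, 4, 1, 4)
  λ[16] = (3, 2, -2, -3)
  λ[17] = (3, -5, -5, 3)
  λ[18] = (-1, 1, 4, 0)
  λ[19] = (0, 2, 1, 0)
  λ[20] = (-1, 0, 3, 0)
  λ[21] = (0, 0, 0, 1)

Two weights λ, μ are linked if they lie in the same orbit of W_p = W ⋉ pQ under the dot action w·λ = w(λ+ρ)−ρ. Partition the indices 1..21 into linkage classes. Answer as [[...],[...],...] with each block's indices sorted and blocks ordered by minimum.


C ↔ A_4 under row/col permutation; |W(A_4)| = 120.

λ_j+ρ reflected into Ā_7 (⟨·,θ^∨⟩≤7); 4-tuples as given:

  λ_1 → (0, 1, 4, 1) · λ_2 → (1, 1, 0, 3) · λ_3 → (0, 3, 3, 0) · λ_4 → (1, 1, 1, 2) · λ_5 → (0, 3, 3, 0) · λ_6 → (1, 1, 0, 3) · λ_7 → (1, 3, 0, 3) · λ_8 → (1, 3, 0, 3) · λ_9 → (0, 1, 4, 1) · λ_10 → (1, 3, 2, 1) · λ_11 → (1, 1, 0, 3) · λ_12 → (1, 1, 1, 2) · λ_13 → (1, 1, 1, 2) · λ_14 → (0, 3, 3, 0) · λ_15 → (0, 1, 4, 1) · λ_16 → (1, 3, 2, 1) · λ_17 → (0, 3, 3, 0) · λ_18 → (0, 1, 4, 1) · λ_19 → (1, 3, 2, 1) · λ_20 → (0, 1, 4, 1) · λ_21 → (1, 1, 1, 2)

Grouping the 21 weights by Ā_7-representative: 6 linkage classes.

[[1, 9, 15, 18, 20], [2, 6, 11], [3, 5, 14, 17], [4, 12, 13, 21], [7, 8], [10, 16, 19]]


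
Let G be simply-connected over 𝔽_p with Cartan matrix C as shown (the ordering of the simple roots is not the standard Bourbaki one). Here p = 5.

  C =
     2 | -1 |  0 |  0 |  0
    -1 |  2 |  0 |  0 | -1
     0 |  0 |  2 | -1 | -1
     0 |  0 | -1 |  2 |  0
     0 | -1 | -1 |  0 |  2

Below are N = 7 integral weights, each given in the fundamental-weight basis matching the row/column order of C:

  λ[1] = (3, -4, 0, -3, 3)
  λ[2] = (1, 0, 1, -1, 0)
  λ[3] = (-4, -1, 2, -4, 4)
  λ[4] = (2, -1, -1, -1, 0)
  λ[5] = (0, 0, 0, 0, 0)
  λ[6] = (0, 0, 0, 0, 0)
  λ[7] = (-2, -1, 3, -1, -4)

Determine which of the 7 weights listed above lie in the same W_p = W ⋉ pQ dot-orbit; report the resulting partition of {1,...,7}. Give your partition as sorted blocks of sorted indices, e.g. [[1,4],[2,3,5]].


C ↔ A_5 under row/col permutation; |W(A_5)| = 720.

Folding the 7 weights λ_j+ρ into Ā_5 (reps in the given 5-coord order):

    [1] (0, 3, 1, 0, 0)
    [2] (1, 1, 1, 1, 1)
    [3] (3, 0, 0, 0, 2)
    [4] (3, 0, 0, 0, 1)
    [5] (1, 1, 1, 1, 1)
    [6] (1, 1, 1, 1, 1)
    [7] (3, 0, 0, 0, 1)

The 7 indices split into 4 linkage classes (same alcove rep ⇔ same W_5-dot-orbit):

[[1], [2, 5, 6], [3], [4, 7]]


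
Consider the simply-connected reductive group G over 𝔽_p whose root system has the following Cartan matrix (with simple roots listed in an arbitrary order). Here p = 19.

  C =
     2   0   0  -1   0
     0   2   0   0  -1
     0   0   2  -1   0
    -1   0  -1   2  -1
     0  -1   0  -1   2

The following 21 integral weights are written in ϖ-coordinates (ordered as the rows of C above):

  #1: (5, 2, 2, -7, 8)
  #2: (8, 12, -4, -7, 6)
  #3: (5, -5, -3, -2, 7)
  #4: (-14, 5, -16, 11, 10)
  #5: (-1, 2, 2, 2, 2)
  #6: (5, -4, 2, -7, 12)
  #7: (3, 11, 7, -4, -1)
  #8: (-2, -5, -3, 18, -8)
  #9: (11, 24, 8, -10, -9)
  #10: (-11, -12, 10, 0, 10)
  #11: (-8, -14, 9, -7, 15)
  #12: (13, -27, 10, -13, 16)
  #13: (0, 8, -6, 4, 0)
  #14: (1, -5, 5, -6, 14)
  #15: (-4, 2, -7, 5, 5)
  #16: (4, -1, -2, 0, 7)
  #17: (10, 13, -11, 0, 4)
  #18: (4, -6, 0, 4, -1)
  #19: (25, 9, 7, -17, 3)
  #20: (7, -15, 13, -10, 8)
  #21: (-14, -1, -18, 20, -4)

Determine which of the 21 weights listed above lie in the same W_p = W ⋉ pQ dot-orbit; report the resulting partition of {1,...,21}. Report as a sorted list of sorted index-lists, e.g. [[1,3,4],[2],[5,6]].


C ↔ D_5 under row/col permutation; |W(D_5)| = 1920.

λ_j+ρ reflected into Ā_19 (⟨·,θ^∨⟩≤19); 5-tuples as given:

  λ_1 → (0, 3, 3, 3, 3);  λ_2 → (1, 9, 5, 0, 1);  λ_3 → (3, 4, 1, 2, 1);  λ_4 → (3, 4, 1, 2, 1);  λ_5 → (0, 3, 3, 3, 3);  λ_6 → (0, 3, 3, 3, 3);  λ_7 → (1, 9, 5, 0, 1);  λ_8 → (1, 2, 2, 0, 5);  λ_9 → (1, 2, 2, 0, 5);  λ_10 → (1, 2, 2, 0, 5);  λ_11 → (0, 3, 3, 3, 3);  λ_12 → (1, 2, 2, 0, 5);  λ_13 → (1, 9, 5, 0, 1);  λ_14 → (3, 4, 1, 2, 1);  λ_15 → (0, 3, 3, 3, 3);  λ_16 → (5, 0, 1, 0, 5);  λ_17 → (1, 2, 2, 0, 5);  λ_18 → (5, 0, 1, 0, 5);  λ_19 → (3, 4, 1, 2, 1);  λ_20 → (5, 0, 1, 0, 5);  λ_21 → (1, 9, 5, 0, 1)

Grouping the 21 weights by Ā_19-representative: 5 linkage classes.

[[1, 5, 6, 11, 15], [2, 7, 13, 21], [3, 4, 14, 19], [8, 9, 10, 12, 17], [16, 18, 20]]
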